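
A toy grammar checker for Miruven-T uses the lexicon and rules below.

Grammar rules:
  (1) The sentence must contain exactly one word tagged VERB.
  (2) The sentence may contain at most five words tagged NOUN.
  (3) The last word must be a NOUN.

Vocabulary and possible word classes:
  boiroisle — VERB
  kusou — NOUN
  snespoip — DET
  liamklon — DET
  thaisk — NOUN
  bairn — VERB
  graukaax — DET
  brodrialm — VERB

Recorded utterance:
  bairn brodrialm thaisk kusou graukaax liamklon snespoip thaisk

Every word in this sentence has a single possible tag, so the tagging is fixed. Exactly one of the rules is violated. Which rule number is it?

1

Fixed tagging: VERB VERB NOUN NOUN DET DET DET NOUN.
Applying the rules: R1 fails, R2 ok, R3 ok.
Only rule 1 fails.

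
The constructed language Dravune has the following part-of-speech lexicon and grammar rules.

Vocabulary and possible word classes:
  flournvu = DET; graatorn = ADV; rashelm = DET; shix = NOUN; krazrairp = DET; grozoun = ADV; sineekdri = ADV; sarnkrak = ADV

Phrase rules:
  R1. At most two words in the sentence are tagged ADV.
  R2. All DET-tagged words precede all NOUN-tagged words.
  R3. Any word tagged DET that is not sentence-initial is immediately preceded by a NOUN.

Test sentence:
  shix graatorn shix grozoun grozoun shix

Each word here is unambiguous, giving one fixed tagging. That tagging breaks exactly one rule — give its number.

1

Fixed tagging: NOUN ADV NOUN ADV ADV NOUN.
Rule check: R1 fail, R2 pass, R3 pass.
Only rule 1 fails.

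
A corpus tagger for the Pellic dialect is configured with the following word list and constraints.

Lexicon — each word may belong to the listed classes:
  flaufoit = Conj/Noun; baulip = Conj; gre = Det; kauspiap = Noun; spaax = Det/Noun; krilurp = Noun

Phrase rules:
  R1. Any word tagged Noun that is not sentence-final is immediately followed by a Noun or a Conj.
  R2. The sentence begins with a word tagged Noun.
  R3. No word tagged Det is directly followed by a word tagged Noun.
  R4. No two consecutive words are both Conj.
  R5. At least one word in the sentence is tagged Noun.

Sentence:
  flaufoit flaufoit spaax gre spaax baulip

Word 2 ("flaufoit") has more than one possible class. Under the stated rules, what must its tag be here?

Conj

Candidates per position — 1:flaufoit {Conj,Noun}; 2:flaufoit {Conj,Noun}; 3:spaax {Det,Noun}; 4:gre {Det}; 5:spaax {Det,Noun}; 6:baulip {Conj}.
Word 1 cannot be Conj — rule 2 would then fail for every completion. It is Noun.
Word 2 cannot be Noun — rule 1 would then fail for every completion. It is Conj.
Word 3 cannot be Noun — rule 1 would then fail for every completion. It is Det.
Word 5 cannot be Noun — rule 3 would then fail for every completion. It is Det.
The unique satisfying tagging is: Noun Conj Det Det Det Conj.
Check: rule 1 satisfied; rule 2 satisfied; rule 3 satisfied; rule 4 satisfied; rule 5 satisfied.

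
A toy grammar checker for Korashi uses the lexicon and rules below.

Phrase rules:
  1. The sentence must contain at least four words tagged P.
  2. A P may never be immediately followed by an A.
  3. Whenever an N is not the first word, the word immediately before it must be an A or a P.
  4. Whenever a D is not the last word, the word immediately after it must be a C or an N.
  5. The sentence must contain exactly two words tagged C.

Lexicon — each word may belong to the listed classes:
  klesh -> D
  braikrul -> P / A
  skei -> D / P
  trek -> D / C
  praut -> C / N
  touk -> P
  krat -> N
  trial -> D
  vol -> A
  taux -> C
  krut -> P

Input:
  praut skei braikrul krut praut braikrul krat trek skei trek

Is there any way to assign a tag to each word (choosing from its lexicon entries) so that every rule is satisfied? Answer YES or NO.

Candidates per position — 1:praut {C,N}; 2:skei {D,P}; 3:braikrul {P,A}; 4:krut {P}; 5:praut {C,N}; 6:braikrul {P,A}; 7:krat {N}; 8:trek {D,C}; 9:skei {D,P}; 10:trek {D,C}.
One satisfying assignment: C P P P N P N C P D.
Checking: rule 1 ok; rule 2 ok; rule 3 ok; rule 4 ok; rule 5 ok.

YES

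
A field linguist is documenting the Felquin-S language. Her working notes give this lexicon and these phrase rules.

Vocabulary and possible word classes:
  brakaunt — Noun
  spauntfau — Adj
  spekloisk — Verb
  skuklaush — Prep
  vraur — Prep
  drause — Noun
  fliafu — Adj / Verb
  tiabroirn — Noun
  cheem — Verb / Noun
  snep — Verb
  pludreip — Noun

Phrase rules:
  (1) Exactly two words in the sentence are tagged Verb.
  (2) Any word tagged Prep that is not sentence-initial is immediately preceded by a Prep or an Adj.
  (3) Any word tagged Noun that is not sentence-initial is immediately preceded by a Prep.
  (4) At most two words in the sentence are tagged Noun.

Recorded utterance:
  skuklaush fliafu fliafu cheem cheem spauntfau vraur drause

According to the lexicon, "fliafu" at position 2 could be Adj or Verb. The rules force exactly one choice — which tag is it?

Candidates per position — 1:skuklaush {Prep}; 2:fliafu {Adj,Verb}; 3:fliafu {Adj,Verb}; 4:cheem {Verb,Noun}; 5:cheem {Verb,Noun}; 6:spauntfau {Adj}; 7:vraur {Prep}; 8:drause {Noun}.
Word 4 cannot be Noun — rule 3 would then fail for every completion. It is Verb.
Word 5 cannot be Noun — rule 3 would then fail for every completion. It is Verb.
Word 2 cannot be Verb — rule 1 would then fail for every completion. It is Adj.
Word 3 cannot be Verb — rule 1 would then fail for every completion. It is Adj.
That leaves exactly one tagging: Prep Adj Adj Verb Verb Adj Prep Noun.
Checking: rule 1 holds; rule 2 holds; rule 3 holds; rule 4 holds.

Adj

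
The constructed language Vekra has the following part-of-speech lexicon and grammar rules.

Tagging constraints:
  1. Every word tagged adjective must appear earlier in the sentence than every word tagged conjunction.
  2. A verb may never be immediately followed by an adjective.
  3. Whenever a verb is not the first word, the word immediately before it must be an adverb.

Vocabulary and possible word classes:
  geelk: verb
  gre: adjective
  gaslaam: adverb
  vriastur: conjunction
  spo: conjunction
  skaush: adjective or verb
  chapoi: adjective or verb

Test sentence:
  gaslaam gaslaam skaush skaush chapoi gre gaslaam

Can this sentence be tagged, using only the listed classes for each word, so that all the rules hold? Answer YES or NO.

YES

Candidates per position — 1:gaslaam {adverb}; 2:gaslaam {adverb}; 3:skaush {adjective,verb}; 4:skaush {adjective,verb}; 5:chapoi {adjective,verb}; 6:gre {adjective}; 7:gaslaam {adverb}.
One satisfying assignment: adverb adverb adjective adjective adjective adjective adverb.
Verifying each rule — rule 1 ok; rule 2 ok; rule 3 ok.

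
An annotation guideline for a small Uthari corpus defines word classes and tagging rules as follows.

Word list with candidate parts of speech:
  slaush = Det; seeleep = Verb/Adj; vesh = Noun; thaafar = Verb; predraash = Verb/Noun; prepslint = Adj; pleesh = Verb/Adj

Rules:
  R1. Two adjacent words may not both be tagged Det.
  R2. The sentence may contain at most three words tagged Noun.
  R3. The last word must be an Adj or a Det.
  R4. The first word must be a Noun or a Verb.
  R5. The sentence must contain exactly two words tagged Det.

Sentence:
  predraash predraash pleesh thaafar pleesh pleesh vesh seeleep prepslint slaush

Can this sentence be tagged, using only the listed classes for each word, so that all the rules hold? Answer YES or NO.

NO

Candidates per position — 1:predraash {Verb,Noun}; 2:predraash {Verb,Noun}; 3:pleesh {Verb,Adj}; 4:thaafar {Verb}; 5:pleesh {Verb,Adj}; 6:pleesh {Verb,Adj}; 7:vesh {Noun}; 8:seeleep {Verb,Adj}; 9:prepslint {Adj}; 10:slaush {Det}.
Rule 5 cannot be satisfied by any choice of tags from the lexicon.
So there is no consistent tagging.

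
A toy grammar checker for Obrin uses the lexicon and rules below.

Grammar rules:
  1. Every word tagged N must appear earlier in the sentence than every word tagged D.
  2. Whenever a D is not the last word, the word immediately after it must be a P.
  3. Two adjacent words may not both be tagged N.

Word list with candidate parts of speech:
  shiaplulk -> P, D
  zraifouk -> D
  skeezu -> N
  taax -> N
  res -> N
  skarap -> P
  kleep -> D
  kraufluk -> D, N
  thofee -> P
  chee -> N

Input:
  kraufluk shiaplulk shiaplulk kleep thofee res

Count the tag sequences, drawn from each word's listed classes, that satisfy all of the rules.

0

Candidates per position — 1:kraufluk {D,N}; 2:shiaplulk {P,D}; 3:shiaplulk {P,D}; 4:kleep {D}; 5:thofee {P}; 6:res {N}.
There are 8 candidate sequences in total.
Rule 1 cannot be satisfied by any choice of tags from the lexicon.
So there is no consistent tagging.
Count = 0.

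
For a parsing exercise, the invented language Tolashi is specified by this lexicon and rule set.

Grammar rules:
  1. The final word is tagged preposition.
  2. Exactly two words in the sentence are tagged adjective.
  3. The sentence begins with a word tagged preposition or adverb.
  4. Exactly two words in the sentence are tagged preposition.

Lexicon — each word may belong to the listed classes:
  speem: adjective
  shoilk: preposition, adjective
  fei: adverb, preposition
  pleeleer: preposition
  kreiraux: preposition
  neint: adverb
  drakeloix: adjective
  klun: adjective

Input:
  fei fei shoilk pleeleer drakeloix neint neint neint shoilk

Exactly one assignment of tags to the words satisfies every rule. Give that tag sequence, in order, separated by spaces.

Candidates per position — 1:fei {adverb,preposition}; 2:fei {adverb,preposition}; 3:shoilk {preposition,adjective}; 4:pleeleer {preposition}; 5:drakeloix {adjective}; 6:neint {adverb}; 7:neint {adverb}; 8:neint {adverb}; 9:shoilk {preposition,adjective}.
Position 9: adjective is ruled out by rule 1; that leaves preposition.
Position 1: preposition is ruled out by rule 4; that leaves adverb.
Position 2: preposition is ruled out by rule 4; that leaves adverb.
Position 3: preposition is ruled out by rule 2; that leaves adjective.
That leaves exactly one tagging: adverb adverb adjective preposition adjective adverb adverb adverb preposition.
Verifying each rule — rule 1 ✓; rule 2 ✓; rule 3 ✓; rule 4 ✓.

adverb adverb adjective preposition adjective adverb adverb adverb preposition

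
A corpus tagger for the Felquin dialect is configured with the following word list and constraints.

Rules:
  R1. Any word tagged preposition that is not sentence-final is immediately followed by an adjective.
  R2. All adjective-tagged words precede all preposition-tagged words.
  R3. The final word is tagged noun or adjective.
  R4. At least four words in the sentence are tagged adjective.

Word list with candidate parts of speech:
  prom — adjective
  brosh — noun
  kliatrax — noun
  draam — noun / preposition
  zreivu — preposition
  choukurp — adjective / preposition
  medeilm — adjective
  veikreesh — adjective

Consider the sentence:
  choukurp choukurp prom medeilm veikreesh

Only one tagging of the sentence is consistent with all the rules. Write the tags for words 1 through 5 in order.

Candidates per position — 1:choukurp {adjective,preposition}; 2:choukurp {adjective,preposition}; 3:prom {adjective}; 4:medeilm {adjective}; 5:veikreesh {adjective}.
Position 1: tagging it preposition would leave rule 2 unsatisfiable, so it must be adjective.
Position 2: tagging it preposition would leave rule 2 unsatisfiable, so it must be adjective.
That leaves exactly one tagging: adjective adjective adjective adjective adjective.
Checking: rule 1 satisfied; rule 2 satisfied; rule 3 satisfied; rule 4 satisfied.

adjective adjective adjective adjective adjective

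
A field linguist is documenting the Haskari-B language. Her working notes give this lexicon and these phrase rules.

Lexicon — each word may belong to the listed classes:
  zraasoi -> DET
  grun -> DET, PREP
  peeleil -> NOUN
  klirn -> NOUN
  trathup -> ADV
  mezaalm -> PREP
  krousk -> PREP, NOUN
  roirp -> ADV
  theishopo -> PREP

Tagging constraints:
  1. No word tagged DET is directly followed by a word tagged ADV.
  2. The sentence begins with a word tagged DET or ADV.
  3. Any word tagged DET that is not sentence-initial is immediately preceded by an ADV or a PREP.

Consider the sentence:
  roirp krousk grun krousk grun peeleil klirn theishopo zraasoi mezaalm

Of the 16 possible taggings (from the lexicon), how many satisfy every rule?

9

Candidates per position — 1:roirp {ADV}; 2:krousk {PREP,NOUN}; 3:grun {DET,PREP}; 4:krousk {PREP,NOUN}; 5:grun {DET,PREP}; 6:peeleil {NOUN}; 7:klirn {NOUN}; 8:theishopo {PREP}; 9:zraasoi {DET}; 10:mezaalm {PREP}.
There are 16 candidate sequences in total.
Checking each against the rules leaves 9 sequences.
Count = 9.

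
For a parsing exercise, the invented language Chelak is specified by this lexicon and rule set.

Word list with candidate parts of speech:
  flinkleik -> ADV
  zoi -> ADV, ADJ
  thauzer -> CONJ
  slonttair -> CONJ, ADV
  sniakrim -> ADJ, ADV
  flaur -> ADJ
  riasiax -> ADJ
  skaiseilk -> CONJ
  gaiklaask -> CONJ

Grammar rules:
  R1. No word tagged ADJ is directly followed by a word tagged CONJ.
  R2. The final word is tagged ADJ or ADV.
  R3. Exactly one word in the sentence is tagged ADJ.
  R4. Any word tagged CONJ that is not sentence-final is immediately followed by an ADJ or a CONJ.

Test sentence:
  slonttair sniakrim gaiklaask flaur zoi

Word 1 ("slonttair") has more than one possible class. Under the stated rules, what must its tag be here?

Candidates per position — 1:slonttair {CONJ,ADV}; 2:sniakrim {ADJ,ADV}; 3:gaiklaask {CONJ}; 4:flaur {ADJ}; 5:zoi {ADV,ADJ}.
Position 2: tagging it ADJ would leave rule 1 unsatisfiable, so it must be ADV.
Position 5: tagging it ADJ would leave rule 3 unsatisfiable, so it must be ADV.
Position 1: tagging it CONJ would leave rule 4 unsatisfiable, so it must be ADV.
That leaves exactly one tagging: ADV ADV CONJ ADJ ADV.
Checking: rule 1 ✓; rule 2 ✓; rule 3 ✓; rule 4 ✓.

ADV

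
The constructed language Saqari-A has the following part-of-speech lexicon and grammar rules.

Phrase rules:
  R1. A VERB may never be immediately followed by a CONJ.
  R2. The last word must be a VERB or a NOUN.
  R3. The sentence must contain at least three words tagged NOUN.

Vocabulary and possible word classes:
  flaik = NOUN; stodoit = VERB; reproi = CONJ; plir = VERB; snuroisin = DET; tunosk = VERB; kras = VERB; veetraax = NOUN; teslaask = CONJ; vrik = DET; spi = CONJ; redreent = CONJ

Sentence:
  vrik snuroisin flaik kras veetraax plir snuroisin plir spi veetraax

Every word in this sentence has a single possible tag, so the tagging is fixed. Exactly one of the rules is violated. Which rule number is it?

Fixed tagging: DET DET NOUN VERB NOUN VERB DET VERB CONJ NOUN.
Rule check: R1 violated, R2 holds, R3 holds.
Only rule 1 fails.

1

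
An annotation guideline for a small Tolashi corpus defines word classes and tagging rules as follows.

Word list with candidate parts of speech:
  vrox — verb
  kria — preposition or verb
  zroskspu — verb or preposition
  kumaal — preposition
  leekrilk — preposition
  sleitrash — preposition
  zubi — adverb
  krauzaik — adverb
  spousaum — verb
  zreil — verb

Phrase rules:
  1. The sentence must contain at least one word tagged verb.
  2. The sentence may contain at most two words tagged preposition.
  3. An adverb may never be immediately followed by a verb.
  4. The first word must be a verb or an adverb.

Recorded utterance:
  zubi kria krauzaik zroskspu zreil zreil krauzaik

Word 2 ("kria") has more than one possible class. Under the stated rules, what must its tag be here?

Candidates per position — 1:zubi {adverb}; 2:kria {preposition,verb}; 3:krauzaik {adverb}; 4:zroskspu {verb,preposition}; 5:zreil {verb}; 6:zreil {verb}; 7:krauzaik {adverb}.
Position 2: verb is ruled out by rule 3; that leaves preposition.
Position 4: verb is ruled out by rule 3; that leaves preposition.
So the tagging must be: adverb preposition adverb preposition verb verb adverb.
Verifying each rule — rule 1 ✓; rule 2 ✓; rule 3 ✓; rule 4 ✓.

preposition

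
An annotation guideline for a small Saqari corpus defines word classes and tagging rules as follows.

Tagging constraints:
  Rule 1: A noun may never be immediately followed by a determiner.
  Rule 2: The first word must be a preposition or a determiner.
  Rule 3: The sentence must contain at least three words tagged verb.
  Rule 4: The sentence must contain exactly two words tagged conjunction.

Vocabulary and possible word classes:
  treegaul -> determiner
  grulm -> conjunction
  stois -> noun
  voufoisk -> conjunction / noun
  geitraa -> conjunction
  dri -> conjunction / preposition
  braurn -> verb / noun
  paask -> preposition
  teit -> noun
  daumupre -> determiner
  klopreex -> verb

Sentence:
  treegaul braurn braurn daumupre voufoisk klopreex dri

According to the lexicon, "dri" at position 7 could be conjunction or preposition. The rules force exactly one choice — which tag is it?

conjunction

Candidates per position — 1:treegaul {determiner}; 2:braurn {verb,noun}; 3:braurn {verb,noun}; 4:daumupre {determiner}; 5:voufoisk {conjunction,noun}; 6:klopreex {verb}; 7:dri {conjunction,preposition}.
Word 2 cannot be noun — rule 3 would then fail for every completion. It is verb.
Word 3 cannot be noun — rule 1 would then fail for every completion. It is verb.
Word 5 cannot be noun — rule 4 would then fail for every completion. It is conjunction.
Word 7 cannot be preposition — rule 4 would then fail for every completion. It is conjunction.
The unique satisfying tagging is: determiner verb verb determiner conjunction verb conjunction.
Checking: rule 1 ok; rule 2 ok; rule 3 ok; rule 4 ok.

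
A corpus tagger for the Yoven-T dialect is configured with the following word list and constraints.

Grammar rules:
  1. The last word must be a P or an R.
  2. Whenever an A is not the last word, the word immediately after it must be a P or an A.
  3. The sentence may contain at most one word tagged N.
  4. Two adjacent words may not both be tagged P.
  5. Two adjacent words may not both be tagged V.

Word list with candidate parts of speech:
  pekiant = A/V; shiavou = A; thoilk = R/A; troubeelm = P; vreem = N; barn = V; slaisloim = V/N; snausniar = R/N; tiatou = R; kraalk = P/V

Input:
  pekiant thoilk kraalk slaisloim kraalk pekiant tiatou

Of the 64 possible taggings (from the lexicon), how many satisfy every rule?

7

Candidates per position — 1:pekiant {A,V}; 2:thoilk {R,A}; 3:kraalk {P,V}; 4:slaisloim {V,N}; 5:kraalk {P,V}; 6:pekiant {A,V}; 7:tiatou {R}.
There are 64 candidate sequences in total.
Checking each against the rules leaves 7 sequences.
Count = 7.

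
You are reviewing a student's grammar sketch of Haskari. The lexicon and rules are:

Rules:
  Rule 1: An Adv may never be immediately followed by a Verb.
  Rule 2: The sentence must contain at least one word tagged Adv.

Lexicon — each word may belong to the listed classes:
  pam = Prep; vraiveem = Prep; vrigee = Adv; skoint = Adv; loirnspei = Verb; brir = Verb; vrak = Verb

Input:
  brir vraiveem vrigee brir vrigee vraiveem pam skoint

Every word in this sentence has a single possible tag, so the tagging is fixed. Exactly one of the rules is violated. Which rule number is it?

Fixed tagging: Verb Prep Adv Verb Adv Prep Prep Adv.
Applying the rules: R1 violated, R2 holds.
Only rule 1 fails.

1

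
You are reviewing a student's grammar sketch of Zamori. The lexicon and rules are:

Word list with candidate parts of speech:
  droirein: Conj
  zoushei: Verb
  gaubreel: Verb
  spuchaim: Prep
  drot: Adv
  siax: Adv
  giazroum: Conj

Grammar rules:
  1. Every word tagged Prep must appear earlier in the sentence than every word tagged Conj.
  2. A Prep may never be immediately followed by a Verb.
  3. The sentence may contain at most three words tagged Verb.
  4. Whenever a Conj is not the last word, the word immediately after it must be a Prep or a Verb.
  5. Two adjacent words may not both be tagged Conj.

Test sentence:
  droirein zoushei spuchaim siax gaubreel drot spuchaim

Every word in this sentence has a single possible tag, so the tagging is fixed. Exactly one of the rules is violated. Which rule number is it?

1

Fixed tagging: Conj Verb Prep Adv Verb Adv Prep.
Rule check: R1 fails, R2 ok, R3 ok, R4 ok, R5 ok.
Only rule 1 fails.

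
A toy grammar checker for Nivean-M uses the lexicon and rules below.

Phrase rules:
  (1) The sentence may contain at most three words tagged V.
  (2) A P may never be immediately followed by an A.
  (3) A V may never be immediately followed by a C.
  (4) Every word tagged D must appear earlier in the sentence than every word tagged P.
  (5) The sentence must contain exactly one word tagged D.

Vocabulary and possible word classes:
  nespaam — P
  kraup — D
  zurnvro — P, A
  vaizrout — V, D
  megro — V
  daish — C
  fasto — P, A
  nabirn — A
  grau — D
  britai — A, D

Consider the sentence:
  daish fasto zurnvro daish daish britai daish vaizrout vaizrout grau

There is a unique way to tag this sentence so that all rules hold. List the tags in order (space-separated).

C A A C C A C V V D

Candidates per position — 1:daish {C}; 2:fasto {P,A}; 3:zurnvro {P,A}; 4:daish {C}; 5:daish {C}; 6:britai {A,D}; 7:daish {C}; 8:vaizrout {V,D}; 9:vaizrout {V,D}; 10:grau {D}.
If word 2 were P, no tagging could satisfy rule 4; so word 2 is A.
If word 3 were P, no tagging could satisfy rule 4; so word 3 is A.
If word 6 were D, no tagging could satisfy rule 5; so word 6 is A.
If word 8 were D, no tagging could satisfy rule 5; so word 8 is V.
If word 9 were D, no tagging could satisfy rule 5; so word 9 is V.
That leaves exactly one tagging: C A A C C A C V V D.
Verifying each rule — rule 1 satisfied; rule 2 satisfied; rule 3 satisfied; rule 4 satisfied; rule 5 satisfied.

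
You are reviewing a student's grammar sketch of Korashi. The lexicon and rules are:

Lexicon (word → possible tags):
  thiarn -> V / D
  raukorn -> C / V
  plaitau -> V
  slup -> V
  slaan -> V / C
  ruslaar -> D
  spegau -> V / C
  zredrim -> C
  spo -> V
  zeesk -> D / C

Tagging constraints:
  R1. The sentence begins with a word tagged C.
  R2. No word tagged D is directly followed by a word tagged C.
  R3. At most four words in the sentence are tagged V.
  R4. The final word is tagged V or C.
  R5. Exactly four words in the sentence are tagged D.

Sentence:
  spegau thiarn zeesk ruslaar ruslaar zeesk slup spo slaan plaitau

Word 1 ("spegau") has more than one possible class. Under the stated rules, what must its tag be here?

Candidates per position — 1:spegau {V,C}; 2:thiarn {V,D}; 3:zeesk {D,C}; 4:ruslaar {D}; 5:ruslaar {D}; 6:zeesk {D,C}; 7:slup {V}; 8:spo {V}; 9:slaan {V,C}; 10:plaitau {V}.
Word 1 cannot be V — rule 1 would then fail for every completion. It is C.
Word 6 cannot be C — rule 2 would then fail for every completion. It is D.
The remaining ambiguous positions (2, 3, 9) are resolved jointly — only one combination satisfies every rule.
The unique satisfying tagging is: C V D D D D V V C V.
Checking: rule 1 ✓; rule 2 ✓; rule 3 ✓; rule 4 ✓; rule 5 ✓.

C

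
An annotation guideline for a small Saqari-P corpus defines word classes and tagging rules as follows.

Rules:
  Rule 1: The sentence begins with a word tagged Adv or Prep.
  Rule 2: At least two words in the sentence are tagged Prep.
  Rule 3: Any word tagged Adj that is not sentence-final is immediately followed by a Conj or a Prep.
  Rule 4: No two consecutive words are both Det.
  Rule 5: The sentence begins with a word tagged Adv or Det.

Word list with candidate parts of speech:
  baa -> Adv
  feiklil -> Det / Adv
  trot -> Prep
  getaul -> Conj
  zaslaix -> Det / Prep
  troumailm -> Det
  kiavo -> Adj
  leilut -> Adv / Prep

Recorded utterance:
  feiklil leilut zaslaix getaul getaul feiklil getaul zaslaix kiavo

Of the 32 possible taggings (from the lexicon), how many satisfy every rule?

8

Candidates per position — 1:feiklil {Det,Adv}; 2:leilut {Adv,Prep}; 3:zaslaix {Det,Prep}; 4:getaul {Conj}; 5:getaul {Conj}; 6:feiklil {Det,Adv}; 7:getaul {Conj}; 8:zaslaix {Det,Prep}; 9:kiavo {Adj}.
There are 32 candidate sequences in total.
Checking each against the rules leaves 8 sequences.
Count = 8.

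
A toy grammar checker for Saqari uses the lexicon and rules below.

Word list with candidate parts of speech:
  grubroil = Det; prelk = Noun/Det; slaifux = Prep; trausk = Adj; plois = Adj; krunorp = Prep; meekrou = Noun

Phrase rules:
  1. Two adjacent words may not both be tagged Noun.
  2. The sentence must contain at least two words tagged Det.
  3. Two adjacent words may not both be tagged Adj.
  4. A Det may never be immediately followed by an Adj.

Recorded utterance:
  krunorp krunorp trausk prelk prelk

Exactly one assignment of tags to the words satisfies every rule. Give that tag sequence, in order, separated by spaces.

Candidates per position — 1:krunorp {Prep}; 2:krunorp {Prep}; 3:trausk {Adj}; 4:prelk {Noun,Det}; 5:prelk {Noun,Det}.
Position 4: Noun is ruled out by rule 2; that leaves Det.
Position 5: Noun is ruled out by rule 2; that leaves Det.
The unique satisfying tagging is: Prep Prep Adj Det Det.
Verifying each rule — rule 1 ok; rule 2 ok; rule 3 ok; rule 4 ok.

Prep Prep Adj Det Det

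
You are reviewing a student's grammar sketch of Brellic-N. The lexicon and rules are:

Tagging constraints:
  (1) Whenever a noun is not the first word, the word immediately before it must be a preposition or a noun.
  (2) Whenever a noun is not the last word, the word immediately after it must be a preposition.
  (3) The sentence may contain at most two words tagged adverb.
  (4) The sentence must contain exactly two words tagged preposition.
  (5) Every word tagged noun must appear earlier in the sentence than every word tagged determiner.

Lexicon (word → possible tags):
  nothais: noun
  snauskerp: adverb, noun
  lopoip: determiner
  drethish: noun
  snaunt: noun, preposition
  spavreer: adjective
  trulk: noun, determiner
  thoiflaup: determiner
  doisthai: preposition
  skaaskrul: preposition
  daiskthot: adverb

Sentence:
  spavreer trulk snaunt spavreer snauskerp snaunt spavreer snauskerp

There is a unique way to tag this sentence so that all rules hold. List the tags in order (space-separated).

Candidates per position — 1:spavreer {adjective}; 2:trulk {noun,determiner}; 3:snaunt {noun,preposition}; 4:spavreer {adjective}; 5:snauskerp {adverb,noun}; 6:snaunt {noun,preposition}; 7:spavreer {adjective}; 8:snauskerp {adverb,noun}.
Position 2: noun is ruled out by rule 1; that leaves determiner.
Position 3: noun is ruled out by rule 1; that leaves preposition.
Position 5: noun is ruled out by rule 1; that leaves adverb.
Position 6: noun is ruled out by rule 1; that leaves preposition.
Position 8: noun is ruled out by rule 1; that leaves adverb.
The only consistent sequence is: adjective determiner preposition adjective adverb preposition adjective adverb.
Rule-by-rule: rule 1 satisfied; rule 2 satisfied; rule 3 satisfied; rule 4 satisfied; rule 5 satisfied.

adjective determiner preposition adjective adverb preposition adjective adverb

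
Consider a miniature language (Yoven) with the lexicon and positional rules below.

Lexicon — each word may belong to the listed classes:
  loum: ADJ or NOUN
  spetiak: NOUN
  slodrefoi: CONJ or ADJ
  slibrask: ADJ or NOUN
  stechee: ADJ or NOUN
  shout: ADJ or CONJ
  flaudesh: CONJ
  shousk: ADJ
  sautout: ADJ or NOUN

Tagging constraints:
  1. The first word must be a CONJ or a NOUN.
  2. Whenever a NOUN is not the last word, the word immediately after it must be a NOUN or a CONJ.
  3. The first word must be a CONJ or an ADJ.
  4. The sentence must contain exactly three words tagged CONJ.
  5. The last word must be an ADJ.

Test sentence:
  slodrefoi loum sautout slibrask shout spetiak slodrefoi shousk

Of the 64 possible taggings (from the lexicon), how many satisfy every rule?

Candidates per position — 1:slodrefoi {CONJ,ADJ}; 2:loum {ADJ,NOUN}; 3:sautout {ADJ,NOUN}; 4:slibrask {ADJ,NOUN}; 5:shout {ADJ,CONJ}; 6:spetiak {NOUN}; 7:slodrefoi {CONJ,ADJ}; 8:shousk {ADJ}.
There are 64 candidate sequences in total.
The sequences that satisfy every rule: CONJ ADJ ADJ ADJ CONJ NOUN CONJ ADJ; CONJ ADJ ADJ NOUN CONJ NOUN CONJ ADJ; CONJ ADJ NOUN NOUN CONJ NOUN CONJ ADJ; CONJ NOUN NOUN NOUN CONJ NOUN CONJ ADJ.
Count = 4.

4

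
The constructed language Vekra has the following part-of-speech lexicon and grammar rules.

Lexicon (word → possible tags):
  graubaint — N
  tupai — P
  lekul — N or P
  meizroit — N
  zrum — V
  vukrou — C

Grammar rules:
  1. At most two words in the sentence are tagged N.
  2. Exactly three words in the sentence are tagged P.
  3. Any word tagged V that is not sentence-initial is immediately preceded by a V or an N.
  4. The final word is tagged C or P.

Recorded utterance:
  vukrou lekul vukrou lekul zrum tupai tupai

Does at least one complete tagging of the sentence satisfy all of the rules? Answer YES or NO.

Candidates per position — 1:vukrou {C}; 2:lekul {N,P}; 3:vukrou {C}; 4:lekul {N,P}; 5:zrum {V}; 6:tupai {P}; 7:tupai {P}.
One satisfying assignment: C P C N V P P.
Rule-by-rule: rule 1 ok; rule 2 ok; rule 3 ok; rule 4 ok.

YES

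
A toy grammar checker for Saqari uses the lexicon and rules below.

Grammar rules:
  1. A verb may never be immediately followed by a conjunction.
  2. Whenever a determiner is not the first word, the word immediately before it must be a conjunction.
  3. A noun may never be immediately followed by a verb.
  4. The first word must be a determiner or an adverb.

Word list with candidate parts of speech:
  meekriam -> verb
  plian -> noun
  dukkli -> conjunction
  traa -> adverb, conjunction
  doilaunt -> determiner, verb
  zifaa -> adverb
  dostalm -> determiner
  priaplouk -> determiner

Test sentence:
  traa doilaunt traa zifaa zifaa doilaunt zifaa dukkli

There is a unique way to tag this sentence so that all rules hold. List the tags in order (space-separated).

adverb verb adverb adverb adverb verb adverb conjunction

Candidates per position — 1:traa {adverb,conjunction}; 2:doilaunt {determiner,verb}; 3:traa {adverb,conjunction}; 4:zifaa {adverb}; 5:zifaa {adverb}; 6:doilaunt {determiner,verb}; 7:zifaa {adverb}; 8:dukkli {conjunction}.
Word 1 cannot be conjunction — rule 4 would then fail for every completion. It is adverb.
Word 2 cannot be determiner — rule 2 would then fail for every completion. It is verb.
Word 3 cannot be conjunction — rule 1 would then fail for every completion. It is adverb.
Word 6 cannot be determiner — rule 2 would then fail for every completion. It is verb.
The unique satisfying tagging is: adverb verb adverb adverb adverb verb adverb conjunction.
Rule-by-rule: rule 1 ✓; rule 2 ✓; rule 3 ✓; rule 4 ✓.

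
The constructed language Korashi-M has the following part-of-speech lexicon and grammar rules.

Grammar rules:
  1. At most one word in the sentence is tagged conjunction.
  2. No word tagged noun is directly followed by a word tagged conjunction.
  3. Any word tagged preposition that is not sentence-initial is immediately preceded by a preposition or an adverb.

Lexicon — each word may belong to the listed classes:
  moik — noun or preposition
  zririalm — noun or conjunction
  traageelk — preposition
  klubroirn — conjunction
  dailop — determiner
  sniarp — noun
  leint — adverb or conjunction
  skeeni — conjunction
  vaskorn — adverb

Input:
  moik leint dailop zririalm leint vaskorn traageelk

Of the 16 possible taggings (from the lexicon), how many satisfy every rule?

5

Candidates per position — 1:moik {noun,preposition}; 2:leint {adverb,conjunction}; 3:dailop {determiner}; 4:zririalm {noun,conjunction}; 5:leint {adverb,conjunction}; 6:vaskorn {adverb}; 7:traageelk {preposition}.
There are 16 candidate sequences in total.
The sequences that satisfy every rule: noun adverb determiner noun adverb adverb preposition; noun adverb determiner conjunction adverb adverb preposition; preposition adverb determiner noun adverb adverb preposition; preposition adverb determiner conjunction adverb adverb preposition; preposition conjunction determiner noun adverb adverb preposition.
Count = 5.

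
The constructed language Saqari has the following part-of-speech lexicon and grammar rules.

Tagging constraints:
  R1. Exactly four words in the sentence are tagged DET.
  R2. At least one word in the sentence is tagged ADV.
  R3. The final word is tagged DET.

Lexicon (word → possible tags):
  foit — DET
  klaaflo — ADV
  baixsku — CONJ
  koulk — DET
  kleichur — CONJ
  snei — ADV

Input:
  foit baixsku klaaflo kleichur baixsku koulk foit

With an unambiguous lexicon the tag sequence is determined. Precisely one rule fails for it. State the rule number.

1

Fixed tagging: DET CONJ ADV CONJ CONJ DET DET.
Rule check: R1 violated, R2 holds, R3 holds.
Only rule 1 fails.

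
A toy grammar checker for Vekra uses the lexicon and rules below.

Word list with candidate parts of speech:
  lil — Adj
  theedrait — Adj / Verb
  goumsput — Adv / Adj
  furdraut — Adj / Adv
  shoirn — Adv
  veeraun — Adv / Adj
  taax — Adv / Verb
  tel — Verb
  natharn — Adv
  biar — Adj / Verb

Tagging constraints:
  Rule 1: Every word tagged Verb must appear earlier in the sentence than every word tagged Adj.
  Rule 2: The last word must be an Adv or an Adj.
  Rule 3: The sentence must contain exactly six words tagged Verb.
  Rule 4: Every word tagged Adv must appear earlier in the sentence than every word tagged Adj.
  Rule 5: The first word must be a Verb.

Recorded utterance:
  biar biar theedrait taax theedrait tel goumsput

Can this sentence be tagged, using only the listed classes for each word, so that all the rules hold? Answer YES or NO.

YES

Candidates per position — 1:biar {Adj,Verb}; 2:biar {Adj,Verb}; 3:theedrait {Adj,Verb}; 4:taax {Adv,Verb}; 5:theedrait {Adj,Verb}; 6:tel {Verb}; 7:goumsput {Adv,Adj}.
One satisfying assignment: Verb Verb Verb Verb Verb Verb Adj.
Check: rule 1 ✓; rule 2 ✓; rule 3 ✓; rule 4 ✓; rule 5 ✓.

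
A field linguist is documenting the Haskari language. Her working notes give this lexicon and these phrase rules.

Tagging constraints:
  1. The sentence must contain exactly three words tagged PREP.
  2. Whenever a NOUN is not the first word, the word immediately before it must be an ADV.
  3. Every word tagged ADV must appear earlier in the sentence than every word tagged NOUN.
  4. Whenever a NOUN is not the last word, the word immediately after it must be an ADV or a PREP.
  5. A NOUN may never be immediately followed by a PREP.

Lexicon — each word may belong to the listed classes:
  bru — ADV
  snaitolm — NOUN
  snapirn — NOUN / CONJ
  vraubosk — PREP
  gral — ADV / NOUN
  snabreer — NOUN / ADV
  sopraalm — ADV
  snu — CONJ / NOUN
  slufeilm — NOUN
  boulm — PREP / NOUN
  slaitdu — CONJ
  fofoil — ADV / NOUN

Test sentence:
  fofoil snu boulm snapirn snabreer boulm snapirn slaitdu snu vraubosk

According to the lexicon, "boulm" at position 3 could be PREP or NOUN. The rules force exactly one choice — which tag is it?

Candidates per position — 1:fofoil {ADV,NOUN}; 2:snu {CONJ,NOUN}; 3:boulm {PREP,NOUN}; 4:snapirn {NOUN,CONJ}; 5:snabreer {NOUN,ADV}; 6:boulm {PREP,NOUN}; 7:snapirn {NOUN,CONJ}; 8:slaitdu {CONJ}; 9:snu {CONJ,NOUN}; 10:vraubosk {PREP}.
Position 1: NOUN is ruled out by rule 4; that leaves ADV.
Position 3: NOUN is ruled out by rule 1; that leaves PREP.
Position 4: NOUN is ruled out by rule 2; that leaves CONJ.
Position 5: NOUN is ruled out by rule 2; that leaves ADV.
Position 6: NOUN is ruled out by rule 1; that leaves PREP.
Position 7: NOUN is ruled out by rule 2; that leaves CONJ.
Position 9: NOUN is ruled out by rule 2; that leaves CONJ.
Position 2: NOUN is ruled out by rule 3; that leaves CONJ.
That leaves exactly one tagging: ADV CONJ PREP CONJ ADV PREP CONJ CONJ CONJ PREP.
Check: rule 1 holds; rule 2 holds; rule 3 holds; rule 4 holds; rule 5 holds.

PREP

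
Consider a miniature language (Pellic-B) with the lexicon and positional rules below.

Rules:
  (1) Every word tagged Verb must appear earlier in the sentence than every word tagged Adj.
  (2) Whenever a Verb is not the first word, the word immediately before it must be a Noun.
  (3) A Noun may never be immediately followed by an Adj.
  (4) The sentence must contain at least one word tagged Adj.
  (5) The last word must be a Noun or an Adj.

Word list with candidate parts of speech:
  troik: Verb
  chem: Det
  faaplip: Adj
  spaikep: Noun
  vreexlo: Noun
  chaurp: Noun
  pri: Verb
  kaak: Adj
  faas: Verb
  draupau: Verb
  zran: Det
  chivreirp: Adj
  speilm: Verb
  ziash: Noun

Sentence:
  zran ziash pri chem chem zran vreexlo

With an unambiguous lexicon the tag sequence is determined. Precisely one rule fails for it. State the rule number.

Fixed tagging: Det Noun Verb Det Det Det Noun.
Rule check: R1 holds, R2 holds, R3 holds, R4 violated, R5 holds.
Only rule 4 fails.

4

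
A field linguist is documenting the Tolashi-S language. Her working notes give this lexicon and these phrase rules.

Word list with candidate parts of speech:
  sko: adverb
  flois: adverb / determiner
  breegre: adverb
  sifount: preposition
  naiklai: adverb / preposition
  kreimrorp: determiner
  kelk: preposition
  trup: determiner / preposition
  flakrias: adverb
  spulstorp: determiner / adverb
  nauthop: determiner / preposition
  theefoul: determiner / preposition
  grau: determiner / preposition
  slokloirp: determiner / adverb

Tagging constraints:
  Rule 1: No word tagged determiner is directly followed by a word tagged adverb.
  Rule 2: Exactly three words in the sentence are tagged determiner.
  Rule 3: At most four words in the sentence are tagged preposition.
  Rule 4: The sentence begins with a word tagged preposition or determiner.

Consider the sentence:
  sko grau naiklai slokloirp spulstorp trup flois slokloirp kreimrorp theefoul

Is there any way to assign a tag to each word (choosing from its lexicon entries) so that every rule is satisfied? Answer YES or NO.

Candidates per position — 1:sko {adverb}; 2:grau {determiner,preposition}; 3:naiklai {adverb,preposition}; 4:slokloirp {determiner,adverb}; 5:spulstorp {determiner,adverb}; 6:trup {determiner,preposition}; 7:flois {adverb,determiner}; 8:slokloirp {determiner,adverb}; 9:kreimrorp {determiner}; 10:theefoul {determiner,preposition}.
Rule 4 cannot be satisfied by any choice of tags from the lexicon.
So there is no consistent tagging.

NO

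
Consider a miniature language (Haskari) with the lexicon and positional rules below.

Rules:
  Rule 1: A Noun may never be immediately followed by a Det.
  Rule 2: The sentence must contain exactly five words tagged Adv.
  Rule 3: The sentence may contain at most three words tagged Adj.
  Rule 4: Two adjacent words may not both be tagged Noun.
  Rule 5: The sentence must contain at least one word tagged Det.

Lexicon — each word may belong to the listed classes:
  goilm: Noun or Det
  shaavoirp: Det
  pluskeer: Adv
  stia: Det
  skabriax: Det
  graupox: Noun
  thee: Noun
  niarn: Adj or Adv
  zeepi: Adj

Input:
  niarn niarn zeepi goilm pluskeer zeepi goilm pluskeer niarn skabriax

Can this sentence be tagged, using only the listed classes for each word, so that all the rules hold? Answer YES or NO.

YES

Candidates per position — 1:niarn {Adj,Adv}; 2:niarn {Adj,Adv}; 3:zeepi {Adj}; 4:goilm {Noun,Det}; 5:pluskeer {Adv}; 6:zeepi {Adj}; 7:goilm {Noun,Det}; 8:pluskeer {Adv}; 9:niarn {Adj,Adv}; 10:skabriax {Det}.
One satisfying assignment: Adv Adv Adj Det Adv Adj Det Adv Adv Det.
Rule-by-rule: rule 1 holds; rule 2 holds; rule 3 holds; rule 4 holds; rule 5 holds.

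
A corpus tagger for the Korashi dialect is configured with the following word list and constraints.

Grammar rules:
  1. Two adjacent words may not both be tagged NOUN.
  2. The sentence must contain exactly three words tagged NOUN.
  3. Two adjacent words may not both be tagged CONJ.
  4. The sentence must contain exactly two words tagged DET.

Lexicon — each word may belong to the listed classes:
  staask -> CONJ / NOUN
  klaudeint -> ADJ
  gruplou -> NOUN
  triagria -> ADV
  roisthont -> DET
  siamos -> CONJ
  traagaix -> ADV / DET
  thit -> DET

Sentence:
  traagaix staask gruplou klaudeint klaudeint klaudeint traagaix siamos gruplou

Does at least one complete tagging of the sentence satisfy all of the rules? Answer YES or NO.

NO

Candidates per position — 1:traagaix {ADV,DET}; 2:staask {CONJ,NOUN}; 3:gruplou {NOUN}; 4:klaudeint {ADJ}; 5:klaudeint {ADJ}; 6:klaudeint {ADJ}; 7:traagaix {ADV,DET}; 8:siamos {CONJ}; 9:gruplou {NOUN}.
Every candidate sequence violates at least one rule; no consistent tagging exists.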